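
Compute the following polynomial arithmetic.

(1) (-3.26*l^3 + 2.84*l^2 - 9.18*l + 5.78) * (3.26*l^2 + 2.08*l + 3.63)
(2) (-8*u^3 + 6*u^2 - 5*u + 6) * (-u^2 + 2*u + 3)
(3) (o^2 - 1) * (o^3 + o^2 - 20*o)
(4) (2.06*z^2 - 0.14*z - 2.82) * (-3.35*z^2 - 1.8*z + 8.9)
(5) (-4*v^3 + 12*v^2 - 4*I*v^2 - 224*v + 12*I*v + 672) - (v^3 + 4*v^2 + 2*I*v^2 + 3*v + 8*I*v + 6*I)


(1) = -10.6276*l^5 + 2.4776*l^4 - 35.8534*l^3 + 10.0576*l^2 - 21.301*l + 20.9814
(2) = 8*u^5 - 22*u^4 - 7*u^3 + 2*u^2 - 3*u + 18
(3) = o^5 + o^4 - 21*o^3 - o^2 + 20*o
(4) = -6.901*z^4 - 3.239*z^3 + 28.033*z^2 + 3.83*z - 25.098
(5) = -5*v^3 + 8*v^2 - 6*I*v^2 - 227*v + 4*I*v + 672 - 6*I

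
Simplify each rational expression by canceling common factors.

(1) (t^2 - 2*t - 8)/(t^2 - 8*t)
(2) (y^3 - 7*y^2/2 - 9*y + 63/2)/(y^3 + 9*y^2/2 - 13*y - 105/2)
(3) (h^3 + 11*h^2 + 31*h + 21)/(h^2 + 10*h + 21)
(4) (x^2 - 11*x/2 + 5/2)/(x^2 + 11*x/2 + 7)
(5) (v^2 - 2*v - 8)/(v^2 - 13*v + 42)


(1) = (t^2 - 2*t - 8)/(t^2 - 8*t)
(2) = (y - 3)/(y + 5)
(3) = h + 1
(4) = (2*x^2 - 11*x + 5)/(2*x^2 + 11*x + 14)
(5) = (v^2 - 2*v - 8)/(v^2 - 13*v + 42)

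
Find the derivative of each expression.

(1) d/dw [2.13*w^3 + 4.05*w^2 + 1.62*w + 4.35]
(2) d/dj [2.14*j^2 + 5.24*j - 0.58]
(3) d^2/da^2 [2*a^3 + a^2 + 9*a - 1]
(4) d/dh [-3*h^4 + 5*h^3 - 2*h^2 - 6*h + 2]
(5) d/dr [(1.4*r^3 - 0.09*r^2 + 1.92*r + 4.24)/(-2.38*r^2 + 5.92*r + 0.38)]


(1) = 6.39*w^2 + 8.1*w + 1.62
(2) = 4.28*j + 5.24
(3) = 12*a + 2
(4) = -12*h^3 + 15*h^2 - 4*h - 6
(5) = (-3.332*r^4 + 16.576*r^3 + 5.6328*r^2 + 20.114*r - 24.3712)/(5.6644*r^4 - 28.1792*r^3 + 33.2376*r^2 + 4.4992*r + 0.1444)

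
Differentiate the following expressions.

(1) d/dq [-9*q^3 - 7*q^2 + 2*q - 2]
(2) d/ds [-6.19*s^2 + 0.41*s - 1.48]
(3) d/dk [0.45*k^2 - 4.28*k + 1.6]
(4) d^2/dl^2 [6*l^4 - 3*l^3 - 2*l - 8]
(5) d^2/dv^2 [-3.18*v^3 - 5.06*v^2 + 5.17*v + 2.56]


(1) = -27*q^2 - 14*q + 2
(2) = 0.41 - 12.38*s
(3) = 0.9*k - 4.28
(4) = 18*l*(4*l - 1)
(5) = -19.08*v - 10.12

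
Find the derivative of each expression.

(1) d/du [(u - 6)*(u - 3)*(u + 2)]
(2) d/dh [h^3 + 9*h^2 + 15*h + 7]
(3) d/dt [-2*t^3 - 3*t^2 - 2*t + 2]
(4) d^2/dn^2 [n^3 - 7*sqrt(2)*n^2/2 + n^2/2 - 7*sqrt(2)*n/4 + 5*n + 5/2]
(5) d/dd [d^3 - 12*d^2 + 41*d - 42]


(1) = u*(3*u - 14)
(2) = 3*h^2 + 18*h + 15
(3) = -6*t^2 - 6*t - 2
(4) = 6*n - 7*sqrt(2) + 1
(5) = 3*d^2 - 24*d + 41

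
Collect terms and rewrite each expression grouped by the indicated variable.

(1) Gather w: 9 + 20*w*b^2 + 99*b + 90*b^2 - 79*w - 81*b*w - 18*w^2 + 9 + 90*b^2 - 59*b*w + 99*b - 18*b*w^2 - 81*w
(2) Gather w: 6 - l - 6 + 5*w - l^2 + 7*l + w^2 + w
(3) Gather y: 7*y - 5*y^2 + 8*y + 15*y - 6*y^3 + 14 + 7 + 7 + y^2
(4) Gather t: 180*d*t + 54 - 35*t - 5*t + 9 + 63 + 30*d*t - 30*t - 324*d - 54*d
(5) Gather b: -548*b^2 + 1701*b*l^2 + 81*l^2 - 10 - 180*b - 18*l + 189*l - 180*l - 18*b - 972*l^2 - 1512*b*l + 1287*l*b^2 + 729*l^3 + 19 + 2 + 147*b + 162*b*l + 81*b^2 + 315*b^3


(1) = 180*b^2 + 198*b + w^2*(-18*b - 18) + w*(20*b^2 - 140*b - 160) + 18
(2) = -l^2 + 6*l + w^2 + 6*w
(3) = -6*y^3 - 4*y^2 + 30*y + 28
(4) = -378*d + t*(210*d - 70) + 126
(5) = 315*b^3 + b^2*(1287*l - 467) + b*(1701*l^2 - 1350*l - 51) + 729*l^3 - 891*l^2 - 9*l + 11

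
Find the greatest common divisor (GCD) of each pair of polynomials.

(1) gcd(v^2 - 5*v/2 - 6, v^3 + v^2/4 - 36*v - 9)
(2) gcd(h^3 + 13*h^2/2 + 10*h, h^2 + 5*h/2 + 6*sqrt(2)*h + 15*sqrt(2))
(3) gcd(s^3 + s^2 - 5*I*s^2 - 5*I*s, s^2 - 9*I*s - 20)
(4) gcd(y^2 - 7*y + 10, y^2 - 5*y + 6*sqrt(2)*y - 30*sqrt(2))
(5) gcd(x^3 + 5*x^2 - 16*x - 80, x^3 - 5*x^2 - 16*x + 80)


(1) = 1
(2) = gcd(h*(h + 5/2)*(h + 4), (h + 5/2)*(h + 6*sqrt(2))) = h + 5/2
(3) = s - 5*I
(4) = gcd((y - 5)*(y - 2), (y - 5)*(y + 6*sqrt(2))) = y - 5
(5) = gcd((x - 4)*(x + 4)*(x + 5), (x - 5)*(x - 4)*(x + 4)) = x^2 - 16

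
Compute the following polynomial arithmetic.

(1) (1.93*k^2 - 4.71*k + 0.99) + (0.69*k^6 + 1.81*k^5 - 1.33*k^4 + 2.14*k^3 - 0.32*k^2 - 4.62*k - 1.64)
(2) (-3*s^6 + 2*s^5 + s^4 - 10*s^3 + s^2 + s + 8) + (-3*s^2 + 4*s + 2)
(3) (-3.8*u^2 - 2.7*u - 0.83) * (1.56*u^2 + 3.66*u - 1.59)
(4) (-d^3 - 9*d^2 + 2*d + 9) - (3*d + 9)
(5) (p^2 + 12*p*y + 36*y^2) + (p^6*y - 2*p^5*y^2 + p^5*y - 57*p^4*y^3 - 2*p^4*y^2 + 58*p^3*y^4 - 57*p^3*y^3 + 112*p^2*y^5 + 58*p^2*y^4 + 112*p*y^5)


(1) = 0.69*k^6 + 1.81*k^5 - 1.33*k^4 + 2.14*k^3 + 1.61*k^2 - 9.33*k - 0.65
(2) = -3*s^6 + 2*s^5 + s^4 - 10*s^3 - 2*s^2 + 5*s + 10
(3) = -5.928*u^4 - 18.12*u^3 - 5.1348*u^2 + 1.2552*u + 1.3197
(4) = -d^3 - 9*d^2 - d
(5) = p^6*y - 2*p^5*y^2 + p^5*y - 57*p^4*y^3 - 2*p^4*y^2 + 58*p^3*y^4 - 57*p^3*y^3 + 112*p^2*y^5 + 58*p^2*y^4 + p^2 + 112*p*y^5 + 12*p*y + 36*y^2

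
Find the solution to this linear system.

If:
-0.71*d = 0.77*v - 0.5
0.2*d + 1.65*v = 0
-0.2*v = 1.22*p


Then:
d = 0.81
p = 0.02
v = -0.10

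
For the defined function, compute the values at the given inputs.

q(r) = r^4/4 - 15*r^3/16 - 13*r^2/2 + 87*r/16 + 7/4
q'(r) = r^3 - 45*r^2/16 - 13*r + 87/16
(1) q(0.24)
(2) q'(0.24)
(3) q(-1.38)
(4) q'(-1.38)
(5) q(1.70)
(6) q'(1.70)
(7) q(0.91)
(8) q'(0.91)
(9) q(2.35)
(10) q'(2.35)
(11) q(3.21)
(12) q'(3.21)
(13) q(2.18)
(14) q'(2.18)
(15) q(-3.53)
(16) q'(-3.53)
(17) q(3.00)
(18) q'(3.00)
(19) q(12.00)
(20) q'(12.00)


(1) = 2.67
(2) = 2.17
(3) = -14.76
(4) = 15.39
(5) = -10.31
(6) = -19.88
(7) = 0.78
(8) = -7.97
(9) = -25.91
(10) = -27.67
(11) = -52.24
(12) = -32.20
(13) = -21.35
(14) = -25.91
(15) = -18.38
(16) = -27.71
(17) = -45.50
(18) = -31.88
(19) = 2695.00
(20) = 1172.44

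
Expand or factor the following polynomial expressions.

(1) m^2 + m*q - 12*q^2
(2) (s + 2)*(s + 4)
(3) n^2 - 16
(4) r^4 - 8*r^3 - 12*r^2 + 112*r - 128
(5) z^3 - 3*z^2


(1) = (m - 3*q)*(m + 4*q)
(2) = s^2 + 6*s + 8
(3) = (n - 4)*(n + 4)
(4) = (r - 8)*(r - 2)^2*(r + 4)
(5) = z^2*(z - 3)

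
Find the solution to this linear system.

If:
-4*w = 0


Then:
w = 0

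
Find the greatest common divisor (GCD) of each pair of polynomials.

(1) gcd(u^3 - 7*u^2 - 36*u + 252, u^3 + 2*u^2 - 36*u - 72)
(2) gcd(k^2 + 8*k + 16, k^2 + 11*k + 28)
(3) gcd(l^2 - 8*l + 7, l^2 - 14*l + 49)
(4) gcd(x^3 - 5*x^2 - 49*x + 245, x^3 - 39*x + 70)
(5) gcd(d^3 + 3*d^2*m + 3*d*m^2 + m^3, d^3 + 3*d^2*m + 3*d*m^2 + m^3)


(1) = gcd((u - 7)*(u - 6)*(u + 6), (u - 6)*(u + 2)*(u + 6)) = u^2 - 36
(2) = gcd((k + 4)^2, (k + 4)*(k + 7)) = k + 4
(3) = gcd((l - 7)*(l - 1), (l - 7)^2) = l - 7
(4) = x^2 + 2*x - 35
(5) = gcd((d + m)^3, (d + m)^3) = d^3 + 3*d^2*m + 3*d*m^2 + m^3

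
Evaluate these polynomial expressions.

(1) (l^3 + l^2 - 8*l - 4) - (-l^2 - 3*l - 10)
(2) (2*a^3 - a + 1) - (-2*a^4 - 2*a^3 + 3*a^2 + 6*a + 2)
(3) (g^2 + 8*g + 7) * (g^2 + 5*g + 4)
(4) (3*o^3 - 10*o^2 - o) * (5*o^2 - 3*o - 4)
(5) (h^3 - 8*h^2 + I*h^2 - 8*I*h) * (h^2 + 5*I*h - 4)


(1) = l^3 + 2*l^2 - 5*l + 6
(2) = 2*a^4 + 4*a^3 - 3*a^2 - 7*a - 1
(3) = g^4 + 13*g^3 + 51*g^2 + 67*g + 28
(4) = 15*o^5 - 59*o^4 + 13*o^3 + 43*o^2 + 4*o
(5) = h^5 - 8*h^4 + 6*I*h^4 - 9*h^3 - 48*I*h^3 + 72*h^2 - 4*I*h^2 + 32*I*h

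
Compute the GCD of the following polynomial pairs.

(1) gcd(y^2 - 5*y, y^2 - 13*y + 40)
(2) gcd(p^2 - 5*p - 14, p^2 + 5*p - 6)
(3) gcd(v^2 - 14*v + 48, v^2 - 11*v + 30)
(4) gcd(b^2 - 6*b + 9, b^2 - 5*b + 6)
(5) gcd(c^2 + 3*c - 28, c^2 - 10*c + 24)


(1) = gcd(y*(y - 5), (y - 8)*(y - 5)) = y - 5
(2) = 1
(3) = v - 6
(4) = b - 3
(5) = gcd((c - 4)*(c + 7), (c - 6)*(c - 4)) = c - 4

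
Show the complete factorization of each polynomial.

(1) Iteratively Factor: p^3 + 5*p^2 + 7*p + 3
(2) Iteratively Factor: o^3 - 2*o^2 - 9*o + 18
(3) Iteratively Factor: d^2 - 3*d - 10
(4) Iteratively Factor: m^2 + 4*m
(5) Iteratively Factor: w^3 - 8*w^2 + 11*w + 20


(1) = (p + 1)*(p^2 + 4*p + 3) = (p + 1)*(p + 3)*(p + 1)
(2) = (o - 2)*(o^2 - 9) = (o - 3)*(o - 2)*(o + 3)
(3) = (d + 2)*(d - 5)
(4) = (m)*(m + 4)
(5) = (w + 1)*(w^2 - 9*w + 20) = (w - 5)*(w + 1)*(w - 4)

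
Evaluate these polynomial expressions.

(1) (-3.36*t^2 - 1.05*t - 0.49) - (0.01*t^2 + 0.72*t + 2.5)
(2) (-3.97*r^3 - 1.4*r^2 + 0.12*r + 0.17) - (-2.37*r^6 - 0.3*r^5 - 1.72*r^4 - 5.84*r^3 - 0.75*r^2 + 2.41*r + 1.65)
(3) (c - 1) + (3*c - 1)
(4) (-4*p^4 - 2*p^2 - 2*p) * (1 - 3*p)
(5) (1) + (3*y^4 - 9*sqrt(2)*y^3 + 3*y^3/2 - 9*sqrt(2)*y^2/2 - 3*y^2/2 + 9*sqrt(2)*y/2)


(1) = -3.37*t^2 - 1.77*t - 2.99
(2) = 2.37*r^6 + 0.3*r^5 + 1.72*r^4 + 1.87*r^3 - 0.65*r^2 - 2.29*r - 1.48
(3) = 4*c - 2
(4) = 12*p^5 - 4*p^4 + 6*p^3 + 4*p^2 - 2*p
(5) = 3*y^4 - 9*sqrt(2)*y^3 + 3*y^3/2 - 9*sqrt(2)*y^2/2 - 3*y^2/2 + 9*sqrt(2)*y/2 + 1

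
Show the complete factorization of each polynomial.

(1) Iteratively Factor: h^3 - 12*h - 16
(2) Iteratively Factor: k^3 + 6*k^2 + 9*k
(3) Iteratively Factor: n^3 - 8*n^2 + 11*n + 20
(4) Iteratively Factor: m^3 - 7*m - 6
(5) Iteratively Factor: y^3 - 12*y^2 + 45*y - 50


(1) = (h + 2)*(h^2 - 2*h - 8) = (h + 2)^2*(h - 4)
(2) = (k + 3)*(k^2 + 3*k) = k*(k + 3)*(k + 3)
(3) = (n - 4)*(n^2 - 4*n - 5) = (n - 5)*(n - 4)*(n + 1)
(4) = (m + 2)*(m^2 - 2*m - 3) = (m + 1)*(m + 2)*(m - 3)
(5) = (y - 5)*(y^2 - 7*y + 10) = (y - 5)*(y - 2)*(y - 5)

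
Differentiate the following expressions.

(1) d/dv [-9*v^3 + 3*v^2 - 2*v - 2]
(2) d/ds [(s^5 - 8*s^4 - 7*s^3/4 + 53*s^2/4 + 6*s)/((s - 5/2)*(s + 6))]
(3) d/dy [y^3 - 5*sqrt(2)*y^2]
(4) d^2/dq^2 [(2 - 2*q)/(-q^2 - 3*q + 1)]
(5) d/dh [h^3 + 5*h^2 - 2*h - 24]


(1) = -27*v^2 + 6*v - 2
(2) = (24*s^6 - 16*s^5 - 1286*s^4 + 3742*s^3 + 953*s^2 - 3180*s - 720)/(2*(4*s^4 + 28*s^3 - 71*s^2 - 420*s + 900))
(3) = y*(3*y - 10*sqrt(2))
(4) = 4*((q - 1)*(2*q + 3)^2 - (3*q + 2)*(q^2 + 3*q - 1))/(q^2 + 3*q - 1)^3
(5) = 3*h^2 + 10*h - 2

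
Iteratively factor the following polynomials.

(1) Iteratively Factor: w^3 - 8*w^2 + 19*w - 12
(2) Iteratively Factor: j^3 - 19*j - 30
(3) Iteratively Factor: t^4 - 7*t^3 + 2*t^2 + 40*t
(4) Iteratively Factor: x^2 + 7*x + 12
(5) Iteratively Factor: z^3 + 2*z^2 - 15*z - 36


(1) = (w - 1)*(w^2 - 7*w + 12) = (w - 4)*(w - 1)*(w - 3)
(2) = (j - 5)*(j^2 + 5*j + 6) = (j - 5)*(j + 3)*(j + 2)
(3) = (t - 5)*(t^3 - 2*t^2 - 8*t) = t*(t - 5)*(t^2 - 2*t - 8) = t*(t - 5)*(t - 4)*(t + 2)
(4) = (x + 4)*(x + 3)
(5) = (z + 3)*(z^2 - z - 12) = (z - 4)*(z + 3)*(z + 3)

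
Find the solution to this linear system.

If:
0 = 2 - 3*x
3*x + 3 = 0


Then:
No Solution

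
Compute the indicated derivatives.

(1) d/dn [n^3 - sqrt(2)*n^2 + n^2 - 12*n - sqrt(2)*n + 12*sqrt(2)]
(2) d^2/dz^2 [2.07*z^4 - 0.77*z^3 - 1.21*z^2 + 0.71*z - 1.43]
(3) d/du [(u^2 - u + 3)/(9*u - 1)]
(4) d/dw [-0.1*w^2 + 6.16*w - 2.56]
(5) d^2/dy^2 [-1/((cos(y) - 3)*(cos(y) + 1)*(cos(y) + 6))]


(1) = 3*n^2 - 2*sqrt(2)*n + 2*n - 12 - sqrt(2)
(2) = 24.84*z^2 - 4.62*z - 2.42
(3) = (9*u^2 - 2*u - 26)/(81*u^2 - 18*u + 1)
(4) = 6.16 - 0.2*w
(5) = (58*(1 - cos(y)^2)^2 - 12*sin(y)^6 - 3*cos(y)^6 + 44*cos(y)^5 - 82*cos(y)^3 + 587*cos(y)^2 - 18*cos(y) - 640)/((cos(y) - 3)^3*(cos(y) + 1)^3*(cos(y) + 6)^3)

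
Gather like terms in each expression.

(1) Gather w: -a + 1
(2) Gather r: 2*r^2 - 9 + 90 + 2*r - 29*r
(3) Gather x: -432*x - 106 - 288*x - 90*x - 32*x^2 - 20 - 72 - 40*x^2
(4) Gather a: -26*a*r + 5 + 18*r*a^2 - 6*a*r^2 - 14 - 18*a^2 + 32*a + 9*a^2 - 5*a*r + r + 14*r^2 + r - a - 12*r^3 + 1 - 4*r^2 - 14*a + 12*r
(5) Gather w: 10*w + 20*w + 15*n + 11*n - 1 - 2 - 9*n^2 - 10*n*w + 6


(1) = 1 - a
(2) = 2*r^2 - 27*r + 81
(3) = -72*x^2 - 810*x - 198
(4) = a^2*(18*r - 9) + a*(-6*r^2 - 31*r + 17) - 12*r^3 + 10*r^2 + 14*r - 8
(5) = -9*n^2 + 26*n + w*(30 - 10*n) + 3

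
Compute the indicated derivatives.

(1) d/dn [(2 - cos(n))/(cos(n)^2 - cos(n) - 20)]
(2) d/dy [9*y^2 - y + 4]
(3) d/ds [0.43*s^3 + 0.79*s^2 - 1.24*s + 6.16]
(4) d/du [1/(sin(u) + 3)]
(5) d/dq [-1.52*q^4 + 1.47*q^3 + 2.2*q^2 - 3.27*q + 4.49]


(1) = (sin(n)^2 + 4*cos(n) - 23)*sin(n)/(sin(n)^2 + cos(n) + 19)^2
(2) = 18*y - 1
(3) = 1.29*s^2 + 1.58*s - 1.24
(4) = -cos(u)/(sin(u) + 3)^2
(5) = -6.08*q^3 + 4.41*q^2 + 4.4*q - 3.27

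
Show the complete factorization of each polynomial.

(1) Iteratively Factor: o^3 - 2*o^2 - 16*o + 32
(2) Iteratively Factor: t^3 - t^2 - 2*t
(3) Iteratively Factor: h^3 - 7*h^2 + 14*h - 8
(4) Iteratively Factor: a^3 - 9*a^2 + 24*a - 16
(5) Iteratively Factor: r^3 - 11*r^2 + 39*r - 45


(1) = (o - 4)*(o^2 + 2*o - 8) = (o - 4)*(o + 4)*(o - 2)
(2) = (t + 1)*(t^2 - 2*t) = t*(t + 1)*(t - 2)
(3) = (h - 1)*(h^2 - 6*h + 8) = (h - 2)*(h - 1)*(h - 4)
(4) = (a - 4)*(a^2 - 5*a + 4) = (a - 4)*(a - 1)*(a - 4)
(5) = (r - 5)*(r^2 - 6*r + 9) = (r - 5)*(r - 3)*(r - 3)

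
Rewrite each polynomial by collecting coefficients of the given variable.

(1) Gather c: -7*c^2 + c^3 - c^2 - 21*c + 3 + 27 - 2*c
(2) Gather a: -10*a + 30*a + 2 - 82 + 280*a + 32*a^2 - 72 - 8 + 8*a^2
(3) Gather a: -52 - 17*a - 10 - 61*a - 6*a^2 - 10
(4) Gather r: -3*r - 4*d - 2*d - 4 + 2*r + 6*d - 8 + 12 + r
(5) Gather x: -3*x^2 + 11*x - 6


(1) = c^3 - 8*c^2 - 23*c + 30
(2) = 40*a^2 + 300*a - 160
(3) = -6*a^2 - 78*a - 72
(4) = 0
(5) = -3*x^2 + 11*x - 6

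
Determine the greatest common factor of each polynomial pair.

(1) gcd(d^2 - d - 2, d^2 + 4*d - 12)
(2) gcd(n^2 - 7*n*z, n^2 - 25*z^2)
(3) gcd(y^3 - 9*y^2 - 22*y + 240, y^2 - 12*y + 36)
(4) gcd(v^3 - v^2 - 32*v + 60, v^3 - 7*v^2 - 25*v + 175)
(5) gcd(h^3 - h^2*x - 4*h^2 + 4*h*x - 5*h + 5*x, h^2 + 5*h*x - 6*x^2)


(1) = d - 2
(2) = gcd(n*(n - 7*z), (n - 5*z)*(n + 5*z)) = 1
(3) = gcd((y - 8)*(y - 6)*(y + 5), (y - 6)^2) = y - 6
(4) = gcd((v - 5)*(v - 2)*(v + 6), (v - 7)*(v - 5)*(v + 5)) = v - 5
(5) = gcd((h - 5)*(h + 1)*(h - x), (h - x)*(h + 6*x)) = -h + x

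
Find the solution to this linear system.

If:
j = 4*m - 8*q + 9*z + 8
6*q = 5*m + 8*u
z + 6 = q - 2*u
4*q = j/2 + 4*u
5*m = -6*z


Then:
j = 3016/301
m = 768/301
q = -412/301
u = -789/301
z = -640/301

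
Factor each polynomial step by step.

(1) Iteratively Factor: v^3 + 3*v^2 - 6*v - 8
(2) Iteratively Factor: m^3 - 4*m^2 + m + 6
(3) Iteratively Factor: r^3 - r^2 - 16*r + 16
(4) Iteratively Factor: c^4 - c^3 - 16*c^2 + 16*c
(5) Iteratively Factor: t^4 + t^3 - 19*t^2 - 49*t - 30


(1) = (v - 2)*(v^2 + 5*v + 4) = (v - 2)*(v + 1)*(v + 4)
(2) = (m - 2)*(m^2 - 2*m - 3) = (m - 2)*(m + 1)*(m - 3)
(3) = (r - 4)*(r^2 + 3*r - 4) = (r - 4)*(r - 1)*(r + 4)
(4) = (c - 1)*(c^3 - 16*c) = c*(c - 1)*(c^2 - 16) = c*(c - 4)*(c - 1)*(c + 4)
(5) = (t + 3)*(t^3 - 2*t^2 - 13*t - 10) = (t + 1)*(t + 3)*(t^2 - 3*t - 10) = (t - 5)*(t + 1)*(t + 3)*(t + 2)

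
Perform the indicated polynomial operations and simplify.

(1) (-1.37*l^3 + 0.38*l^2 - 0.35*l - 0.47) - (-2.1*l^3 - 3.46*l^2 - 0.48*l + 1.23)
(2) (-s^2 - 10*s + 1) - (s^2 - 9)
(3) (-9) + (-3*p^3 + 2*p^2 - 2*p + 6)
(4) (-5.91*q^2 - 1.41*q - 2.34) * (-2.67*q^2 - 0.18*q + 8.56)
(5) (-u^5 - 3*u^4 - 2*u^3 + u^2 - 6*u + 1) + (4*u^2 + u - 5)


(1) = 0.73*l^3 + 3.84*l^2 + 0.13*l - 1.7
(2) = -2*s^2 - 10*s + 10
(3) = -3*p^3 + 2*p^2 - 2*p - 3
(4) = 15.7797*q^4 + 4.8285*q^3 - 44.088*q^2 - 11.6484*q - 20.0304
(5) = -u^5 - 3*u^4 - 2*u^3 + 5*u^2 - 5*u - 4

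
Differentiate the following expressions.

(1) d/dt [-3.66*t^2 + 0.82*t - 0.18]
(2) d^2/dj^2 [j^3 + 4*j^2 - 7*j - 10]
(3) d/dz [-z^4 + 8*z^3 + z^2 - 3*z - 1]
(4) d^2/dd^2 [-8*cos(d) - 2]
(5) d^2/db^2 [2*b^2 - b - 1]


(1) = 0.82 - 7.32*t
(2) = 6*j + 8
(3) = -4*z^3 + 24*z^2 + 2*z - 3
(4) = 8*cos(d)
(5) = 4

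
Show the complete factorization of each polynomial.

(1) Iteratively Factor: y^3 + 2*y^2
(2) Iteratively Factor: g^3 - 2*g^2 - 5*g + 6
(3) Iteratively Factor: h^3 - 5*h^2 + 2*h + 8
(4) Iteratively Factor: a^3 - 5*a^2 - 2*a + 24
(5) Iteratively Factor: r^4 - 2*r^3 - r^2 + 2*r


(1) = (y)*(y^2 + 2*y) = y^2*(y + 2)
(2) = (g - 3)*(g^2 + g - 2) = (g - 3)*(g + 2)*(g - 1)
(3) = (h + 1)*(h^2 - 6*h + 8) = (h - 4)*(h + 1)*(h - 2)
(4) = (a + 2)*(a^2 - 7*a + 12) = (a - 3)*(a + 2)*(a - 4)
(5) = (r - 1)*(r^3 - r^2 - 2*r) = (r - 1)*(r + 1)*(r^2 - 2*r) = (r - 2)*(r - 1)*(r + 1)*(r)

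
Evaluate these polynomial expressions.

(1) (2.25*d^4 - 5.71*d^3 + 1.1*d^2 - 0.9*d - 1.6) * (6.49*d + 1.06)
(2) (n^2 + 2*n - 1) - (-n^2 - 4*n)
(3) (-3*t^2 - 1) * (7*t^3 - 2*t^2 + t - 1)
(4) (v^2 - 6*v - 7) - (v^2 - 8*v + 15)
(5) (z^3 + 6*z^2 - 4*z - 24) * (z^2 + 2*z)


(1) = 14.6025*d^5 - 34.6729*d^4 + 1.0864*d^3 - 4.675*d^2 - 11.338*d - 1.696
(2) = 2*n^2 + 6*n - 1
(3) = -21*t^5 + 6*t^4 - 10*t^3 + 5*t^2 - t + 1
(4) = 2*v - 22
(5) = z^5 + 8*z^4 + 8*z^3 - 32*z^2 - 48*z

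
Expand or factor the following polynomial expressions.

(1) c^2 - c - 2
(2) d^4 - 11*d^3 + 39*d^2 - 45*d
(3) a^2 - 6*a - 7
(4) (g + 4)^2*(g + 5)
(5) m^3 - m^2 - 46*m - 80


(1) = (c - 2)*(c + 1)
(2) = d*(d - 5)*(d - 3)^2
(3) = (a - 7)*(a + 1)
(4) = g^3 + 13*g^2 + 56*g + 80
(5) = (m - 8)*(m + 2)*(m + 5)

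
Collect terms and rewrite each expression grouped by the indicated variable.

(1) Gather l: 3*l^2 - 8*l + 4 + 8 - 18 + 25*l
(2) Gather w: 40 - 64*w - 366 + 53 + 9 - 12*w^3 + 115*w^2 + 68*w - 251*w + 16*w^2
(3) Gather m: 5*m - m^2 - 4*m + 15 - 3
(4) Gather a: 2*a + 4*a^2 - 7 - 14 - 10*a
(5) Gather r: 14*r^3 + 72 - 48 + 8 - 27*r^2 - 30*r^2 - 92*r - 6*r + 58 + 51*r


(1) = 3*l^2 + 17*l - 6
(2) = -12*w^3 + 131*w^2 - 247*w - 264
(3) = -m^2 + m + 12
(4) = 4*a^2 - 8*a - 21
(5) = 14*r^3 - 57*r^2 - 47*r + 90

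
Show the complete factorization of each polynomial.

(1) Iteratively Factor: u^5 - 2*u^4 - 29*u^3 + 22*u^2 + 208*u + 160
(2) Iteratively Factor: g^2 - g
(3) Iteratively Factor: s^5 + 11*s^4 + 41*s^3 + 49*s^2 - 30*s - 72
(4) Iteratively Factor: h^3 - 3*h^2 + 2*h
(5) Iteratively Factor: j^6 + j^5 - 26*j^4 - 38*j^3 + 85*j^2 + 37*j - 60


(1) = (u - 4)*(u^4 + 2*u^3 - 21*u^2 - 62*u - 40) = (u - 4)*(u + 4)*(u^3 - 2*u^2 - 13*u - 10) = (u - 5)*(u - 4)*(u + 4)*(u^2 + 3*u + 2) = (u - 5)*(u - 4)*(u + 2)*(u + 4)*(u + 1)
(2) = (g)*(g - 1)
(3) = (s - 1)*(s^4 + 12*s^3 + 53*s^2 + 102*s + 72) = (s - 1)*(s + 3)*(s^3 + 9*s^2 + 26*s + 24) = (s - 1)*(s + 3)^2*(s^2 + 6*s + 8) = (s - 1)*(s + 3)^2*(s + 4)*(s + 2)
(4) = (h - 2)*(h^2 - h) = (h - 2)*(h - 1)*(h)
(5) = (j + 3)*(j^5 - 2*j^4 - 20*j^3 + 22*j^2 + 19*j - 20) = (j - 1)*(j + 3)*(j^4 - j^3 - 21*j^2 + j + 20) = (j - 1)*(j + 3)*(j + 4)*(j^3 - 5*j^2 - j + 5) = (j - 1)*(j + 1)*(j + 3)*(j + 4)*(j^2 - 6*j + 5) = (j - 1)^2*(j + 1)*(j + 3)*(j + 4)*(j - 5)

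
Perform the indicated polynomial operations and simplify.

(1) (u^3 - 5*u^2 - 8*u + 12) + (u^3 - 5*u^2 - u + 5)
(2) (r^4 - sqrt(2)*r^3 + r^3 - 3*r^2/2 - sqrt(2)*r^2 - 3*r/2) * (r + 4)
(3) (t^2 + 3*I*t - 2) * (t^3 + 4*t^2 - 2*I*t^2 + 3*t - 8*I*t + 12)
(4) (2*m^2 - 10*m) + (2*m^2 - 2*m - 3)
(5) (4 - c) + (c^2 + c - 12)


(1) = 2*u^3 - 10*u^2 - 9*u + 17
(2) = r^5 - sqrt(2)*r^4 + 5*r^4 - 5*sqrt(2)*r^3 + 5*r^3/2 - 15*r^2/2 - 4*sqrt(2)*r^2 - 6*r
(3) = t^5 + 4*t^4 + I*t^4 + 7*t^3 + 4*I*t^3 + 28*t^2 + 13*I*t^2 - 6*t + 52*I*t - 24
(4) = 4*m^2 - 12*m - 3
(5) = c^2 - 8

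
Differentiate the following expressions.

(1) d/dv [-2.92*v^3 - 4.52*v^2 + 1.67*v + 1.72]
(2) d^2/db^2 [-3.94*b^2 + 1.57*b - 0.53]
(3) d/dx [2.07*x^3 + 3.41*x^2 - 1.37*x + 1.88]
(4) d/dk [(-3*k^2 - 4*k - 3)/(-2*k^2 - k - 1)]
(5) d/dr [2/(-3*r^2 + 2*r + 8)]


(1) = -8.76*v^2 - 9.04*v + 1.67
(2) = -7.88000000000000
(3) = 6.21*x^2 + 6.82*x - 1.37
(4) = (-5*k^2 - 6*k + 1)/(4*k^4 + 4*k^3 + 5*k^2 + 2*k + 1)
(5) = 4*(3*r - 1)/(-3*r^2 + 2*r + 8)^2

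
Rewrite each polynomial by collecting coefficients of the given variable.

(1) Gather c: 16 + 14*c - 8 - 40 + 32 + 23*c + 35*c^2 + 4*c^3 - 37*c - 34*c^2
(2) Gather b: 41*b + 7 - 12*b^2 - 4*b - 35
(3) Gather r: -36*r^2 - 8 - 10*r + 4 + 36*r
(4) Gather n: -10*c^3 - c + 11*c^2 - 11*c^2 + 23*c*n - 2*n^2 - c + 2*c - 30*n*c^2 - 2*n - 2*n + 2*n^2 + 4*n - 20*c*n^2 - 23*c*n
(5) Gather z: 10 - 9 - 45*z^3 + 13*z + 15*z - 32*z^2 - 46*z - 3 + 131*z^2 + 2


(1) = 4*c^3 + c^2
(2) = -12*b^2 + 37*b - 28
(3) = -36*r^2 + 26*r - 4
(4) = -10*c^3 - 30*c^2*n - 20*c*n^2
(5) = -45*z^3 + 99*z^2 - 18*z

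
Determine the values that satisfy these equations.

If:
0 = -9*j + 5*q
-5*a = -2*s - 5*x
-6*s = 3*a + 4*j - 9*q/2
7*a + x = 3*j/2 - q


Then:
a = 4*x/341
j = -1230*x/341
q = -2214*x/341
s = -1685*x/682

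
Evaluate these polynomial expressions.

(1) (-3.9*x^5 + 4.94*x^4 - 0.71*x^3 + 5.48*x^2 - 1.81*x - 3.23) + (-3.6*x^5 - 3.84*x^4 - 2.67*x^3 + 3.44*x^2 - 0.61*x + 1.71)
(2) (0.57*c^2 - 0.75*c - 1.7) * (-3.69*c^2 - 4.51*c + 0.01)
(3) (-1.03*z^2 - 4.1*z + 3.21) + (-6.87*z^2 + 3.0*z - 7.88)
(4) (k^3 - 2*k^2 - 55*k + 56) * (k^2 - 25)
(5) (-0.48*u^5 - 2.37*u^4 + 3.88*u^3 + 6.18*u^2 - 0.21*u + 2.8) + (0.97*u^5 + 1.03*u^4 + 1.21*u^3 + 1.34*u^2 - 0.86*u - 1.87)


(1) = -7.5*x^5 + 1.1*x^4 - 3.38*x^3 + 8.92*x^2 - 2.42*x - 1.52
(2) = -2.1033*c^4 + 0.1968*c^3 + 9.6612*c^2 + 7.6595*c - 0.017
(3) = -7.9*z^2 - 1.1*z - 4.67
(4) = k^5 - 2*k^4 - 80*k^3 + 106*k^2 + 1375*k - 1400
(5) = 0.49*u^5 - 1.34*u^4 + 5.09*u^3 + 7.52*u^2 - 1.07*u + 0.93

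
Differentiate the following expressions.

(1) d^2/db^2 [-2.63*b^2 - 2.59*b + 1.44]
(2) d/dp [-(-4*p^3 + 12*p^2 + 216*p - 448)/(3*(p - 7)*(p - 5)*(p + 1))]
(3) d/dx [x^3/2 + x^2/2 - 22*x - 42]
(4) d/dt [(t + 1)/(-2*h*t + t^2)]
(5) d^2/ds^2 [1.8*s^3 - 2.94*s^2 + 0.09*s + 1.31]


(1) = -5.26000000000000
(2) = 8*(-4*p^4 + 77*p^3 - 447*p^2 + 1127*p - 2233)/(3*(p^6 - 22*p^5 + 167*p^4 - 436*p^3 - 241*p^2 + 1610*p + 1225))
(3) = 3*x^2/2 + x - 22
(4) = (-t*(2*h - t) + 2*(h - t)*(t + 1))/(t^2*(2*h - t)^2)
(5) = 10.8*s - 5.88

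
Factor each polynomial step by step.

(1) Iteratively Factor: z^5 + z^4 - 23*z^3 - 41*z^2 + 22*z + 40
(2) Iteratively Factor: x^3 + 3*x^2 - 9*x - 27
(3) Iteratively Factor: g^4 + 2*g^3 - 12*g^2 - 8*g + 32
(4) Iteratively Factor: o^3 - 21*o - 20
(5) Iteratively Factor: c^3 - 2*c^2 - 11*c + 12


(1) = (z + 4)*(z^4 - 3*z^3 - 11*z^2 + 3*z + 10) = (z - 5)*(z + 4)*(z^3 + 2*z^2 - z - 2) = (z - 5)*(z + 2)*(z + 4)*(z^2 - 1) = (z - 5)*(z - 1)*(z + 2)*(z + 4)*(z + 1)
(2) = (x + 3)*(x^2 - 9) = (x - 3)*(x + 3)*(x + 3)
(3) = (g + 2)*(g^3 - 12*g + 16) = (g - 2)*(g + 2)*(g^2 + 2*g - 8) = (g - 2)^2*(g + 2)*(g + 4)
(4) = (o + 1)*(o^2 - o - 20) = (o + 1)*(o + 4)*(o - 5)
(5) = (c - 1)*(c^2 - c - 12) = (c - 1)*(c + 3)*(c - 4)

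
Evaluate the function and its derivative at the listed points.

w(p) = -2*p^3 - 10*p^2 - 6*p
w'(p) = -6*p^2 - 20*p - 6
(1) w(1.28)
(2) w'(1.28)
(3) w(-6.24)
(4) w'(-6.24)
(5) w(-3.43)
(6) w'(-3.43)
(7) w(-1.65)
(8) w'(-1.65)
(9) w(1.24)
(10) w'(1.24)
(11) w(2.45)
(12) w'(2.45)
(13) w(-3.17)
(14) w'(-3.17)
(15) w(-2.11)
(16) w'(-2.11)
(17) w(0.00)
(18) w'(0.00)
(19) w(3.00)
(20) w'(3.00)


(1) = -28.26
(2) = -41.43
(3) = 134.01
(4) = -114.83
(5) = -16.36
(6) = -7.99
(7) = -8.34
(8) = 10.67
(9) = -26.63
(10) = -40.03
(11) = -104.14
(12) = -91.02
(13) = -17.76
(14) = -2.89
(15) = -13.07
(16) = 9.49
(17) = 0.00
(18) = -6.00
(19) = -162.00
(20) = -120.00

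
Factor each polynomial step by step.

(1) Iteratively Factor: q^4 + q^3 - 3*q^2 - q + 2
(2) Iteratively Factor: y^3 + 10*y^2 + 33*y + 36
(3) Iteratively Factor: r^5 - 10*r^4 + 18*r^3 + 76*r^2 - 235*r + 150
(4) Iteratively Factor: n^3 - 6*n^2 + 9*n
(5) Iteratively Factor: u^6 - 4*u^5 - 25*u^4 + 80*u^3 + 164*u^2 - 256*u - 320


(1) = (q - 1)*(q^3 + 2*q^2 - q - 2) = (q - 1)*(q + 2)*(q^2 - 1) = (q - 1)^2*(q + 2)*(q + 1)
(2) = (y + 3)*(y^2 + 7*y + 12) = (y + 3)*(y + 4)*(y + 3)
(3) = (r - 2)*(r^4 - 8*r^3 + 2*r^2 + 80*r - 75) = (r - 2)*(r - 1)*(r^3 - 7*r^2 - 5*r + 75) = (r - 2)*(r - 1)*(r + 3)*(r^2 - 10*r + 25) = (r - 5)*(r - 2)*(r - 1)*(r + 3)*(r - 5)
(4) = (n - 3)*(n^2 - 3*n) = (n - 3)^2*(n)
(5) = (u + 4)*(u^5 - 8*u^4 + 7*u^3 + 52*u^2 - 44*u - 80) = (u - 2)*(u + 4)*(u^4 - 6*u^3 - 5*u^2 + 42*u + 40) = (u - 2)*(u + 1)*(u + 4)*(u^3 - 7*u^2 + 2*u + 40) = (u - 5)*(u - 2)*(u + 1)*(u + 4)*(u^2 - 2*u - 8) = (u - 5)*(u - 2)*(u + 1)*(u + 2)*(u + 4)*(u - 4)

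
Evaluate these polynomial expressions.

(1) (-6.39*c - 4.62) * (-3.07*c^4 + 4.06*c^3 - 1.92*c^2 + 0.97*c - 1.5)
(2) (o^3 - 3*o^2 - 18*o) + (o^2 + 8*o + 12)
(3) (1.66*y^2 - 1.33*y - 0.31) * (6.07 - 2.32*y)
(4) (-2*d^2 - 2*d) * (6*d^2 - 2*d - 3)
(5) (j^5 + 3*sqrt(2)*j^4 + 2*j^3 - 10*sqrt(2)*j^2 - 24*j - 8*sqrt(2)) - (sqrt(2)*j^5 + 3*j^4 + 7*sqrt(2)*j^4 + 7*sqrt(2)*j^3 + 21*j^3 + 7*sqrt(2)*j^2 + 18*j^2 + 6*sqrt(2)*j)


(1) = 19.6173*c^5 - 11.76*c^4 - 6.4884*c^3 + 2.6721*c^2 + 5.1036*c + 6.93
(2) = o^3 - 2*o^2 - 10*o + 12
(3) = -3.8512*y^3 + 13.1618*y^2 - 7.3539*y - 1.8817
(4) = -12*d^4 - 8*d^3 + 10*d^2 + 6*d
(5) = -sqrt(2)*j^5 + j^5 - 4*sqrt(2)*j^4 - 3*j^4 - 19*j^3 - 7*sqrt(2)*j^3 - 17*sqrt(2)*j^2 - 18*j^2 - 24*j - 6*sqrt(2)*j - 8*sqrt(2)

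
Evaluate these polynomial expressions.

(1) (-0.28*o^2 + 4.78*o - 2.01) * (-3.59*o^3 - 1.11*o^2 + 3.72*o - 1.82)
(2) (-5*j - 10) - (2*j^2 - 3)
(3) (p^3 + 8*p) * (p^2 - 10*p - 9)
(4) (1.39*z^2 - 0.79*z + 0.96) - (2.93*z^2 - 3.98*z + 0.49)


(1) = 1.0052*o^5 - 16.8494*o^4 + 0.8685*o^3 + 20.5223*o^2 - 16.1768*o + 3.6582
(2) = -2*j^2 - 5*j - 7
(3) = p^5 - 10*p^4 - p^3 - 80*p^2 - 72*p
(4) = -1.54*z^2 + 3.19*z + 0.47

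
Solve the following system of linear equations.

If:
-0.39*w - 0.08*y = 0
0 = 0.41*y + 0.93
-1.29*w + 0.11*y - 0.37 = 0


Then:
No Solution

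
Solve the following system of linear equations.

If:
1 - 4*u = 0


Then:
u = 1/4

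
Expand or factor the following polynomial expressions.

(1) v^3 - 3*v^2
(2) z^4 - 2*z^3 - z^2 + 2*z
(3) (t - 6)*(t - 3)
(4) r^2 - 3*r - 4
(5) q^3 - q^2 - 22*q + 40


(1) = v^2*(v - 3)
(2) = z*(z - 2)*(z - 1)*(z + 1)
(3) = t^2 - 9*t + 18
(4) = (r - 4)*(r + 1)
(5) = (q - 4)*(q - 2)*(q + 5)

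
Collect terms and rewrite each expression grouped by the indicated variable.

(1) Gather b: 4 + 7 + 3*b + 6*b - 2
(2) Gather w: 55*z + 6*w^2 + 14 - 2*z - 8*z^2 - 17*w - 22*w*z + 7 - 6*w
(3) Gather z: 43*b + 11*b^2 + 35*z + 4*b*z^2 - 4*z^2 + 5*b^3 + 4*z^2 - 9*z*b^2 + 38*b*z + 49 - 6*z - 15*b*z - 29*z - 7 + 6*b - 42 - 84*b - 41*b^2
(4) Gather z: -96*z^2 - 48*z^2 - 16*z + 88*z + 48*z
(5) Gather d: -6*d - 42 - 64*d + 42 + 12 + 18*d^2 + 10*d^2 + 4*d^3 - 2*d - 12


(1) = 9*b + 9
(2) = 6*w^2 + w*(-22*z - 23) - 8*z^2 + 53*z + 21
(3) = 5*b^3 - 30*b^2 + 4*b*z^2 - 35*b + z*(-9*b^2 + 23*b)
(4) = -144*z^2 + 120*z
(5) = 4*d^3 + 28*d^2 - 72*d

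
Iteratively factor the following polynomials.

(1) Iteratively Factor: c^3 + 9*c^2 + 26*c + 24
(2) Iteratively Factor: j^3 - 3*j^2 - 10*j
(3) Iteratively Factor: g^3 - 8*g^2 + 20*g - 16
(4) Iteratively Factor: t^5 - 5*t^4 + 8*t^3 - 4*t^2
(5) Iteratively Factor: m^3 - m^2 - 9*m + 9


(1) = (c + 3)*(c^2 + 6*c + 8) = (c + 3)*(c + 4)*(c + 2)
(2) = (j)*(j^2 - 3*j - 10) = j*(j + 2)*(j - 5)
(3) = (g - 2)*(g^2 - 6*g + 8) = (g - 2)^2*(g - 4)
(4) = (t - 2)*(t^4 - 3*t^3 + 2*t^2) = t*(t - 2)*(t^3 - 3*t^2 + 2*t) = t*(t - 2)^2*(t^2 - t) = t*(t - 2)^2*(t - 1)*(t)
(5) = (m + 3)*(m^2 - 4*m + 3) = (m - 1)*(m + 3)*(m - 3)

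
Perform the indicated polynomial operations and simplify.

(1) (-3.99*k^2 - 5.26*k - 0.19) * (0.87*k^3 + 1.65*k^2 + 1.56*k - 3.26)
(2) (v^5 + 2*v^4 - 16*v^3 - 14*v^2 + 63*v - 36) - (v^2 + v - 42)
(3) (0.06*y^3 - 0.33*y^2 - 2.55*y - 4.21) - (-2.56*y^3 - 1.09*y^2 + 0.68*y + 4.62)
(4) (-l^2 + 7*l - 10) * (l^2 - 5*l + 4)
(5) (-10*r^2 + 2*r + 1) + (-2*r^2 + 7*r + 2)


(1) = -3.4713*k^5 - 11.1597*k^4 - 15.0687*k^3 + 4.4883*k^2 + 16.8512*k + 0.6194
(2) = v^5 + 2*v^4 - 16*v^3 - 15*v^2 + 62*v + 6
(3) = 2.62*y^3 + 0.76*y^2 - 3.23*y - 8.83
(4) = -l^4 + 12*l^3 - 49*l^2 + 78*l - 40
(5) = -12*r^2 + 9*r + 3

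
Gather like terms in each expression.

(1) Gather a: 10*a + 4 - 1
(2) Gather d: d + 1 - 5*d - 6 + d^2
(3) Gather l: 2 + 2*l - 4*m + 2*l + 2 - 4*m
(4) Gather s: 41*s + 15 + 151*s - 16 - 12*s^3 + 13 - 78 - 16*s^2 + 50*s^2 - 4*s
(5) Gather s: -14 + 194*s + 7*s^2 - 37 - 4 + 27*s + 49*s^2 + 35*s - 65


(1) = 10*a + 3
(2) = d^2 - 4*d - 5
(3) = 4*l - 8*m + 4
(4) = -12*s^3 + 34*s^2 + 188*s - 66
(5) = 56*s^2 + 256*s - 120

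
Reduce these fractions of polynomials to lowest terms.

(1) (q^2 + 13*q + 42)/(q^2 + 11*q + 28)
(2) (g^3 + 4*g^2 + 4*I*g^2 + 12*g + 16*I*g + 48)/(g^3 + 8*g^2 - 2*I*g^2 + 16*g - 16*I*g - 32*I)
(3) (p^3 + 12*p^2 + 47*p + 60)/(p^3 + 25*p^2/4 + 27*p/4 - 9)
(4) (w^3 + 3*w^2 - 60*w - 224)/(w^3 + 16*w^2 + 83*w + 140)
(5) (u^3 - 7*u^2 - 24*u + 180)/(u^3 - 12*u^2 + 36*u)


(1) = (q + 6)/(q + 4)
(2) = (g + 6*I)/(g + 4)
(3) = (4*p + 20)/(4*p - 3)
(4) = (w - 8)/(w + 5)
(5) = (u + 5)/u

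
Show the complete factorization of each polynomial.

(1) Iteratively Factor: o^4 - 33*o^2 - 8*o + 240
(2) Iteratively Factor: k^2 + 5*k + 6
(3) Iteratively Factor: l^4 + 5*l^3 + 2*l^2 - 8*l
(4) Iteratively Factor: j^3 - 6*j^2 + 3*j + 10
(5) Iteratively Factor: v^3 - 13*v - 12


(1) = (o - 5)*(o^3 + 5*o^2 - 8*o - 48) = (o - 5)*(o + 4)*(o^2 + o - 12) = (o - 5)*(o - 3)*(o + 4)*(o + 4)
(2) = (k + 2)*(k + 3)
(3) = (l - 1)*(l^3 + 6*l^2 + 8*l) = l*(l - 1)*(l^2 + 6*l + 8) = l*(l - 1)*(l + 4)*(l + 2)
(4) = (j - 2)*(j^2 - 4*j - 5) = (j - 5)*(j - 2)*(j + 1)
(5) = (v - 4)*(v^2 + 4*v + 3) = (v - 4)*(v + 3)*(v + 1)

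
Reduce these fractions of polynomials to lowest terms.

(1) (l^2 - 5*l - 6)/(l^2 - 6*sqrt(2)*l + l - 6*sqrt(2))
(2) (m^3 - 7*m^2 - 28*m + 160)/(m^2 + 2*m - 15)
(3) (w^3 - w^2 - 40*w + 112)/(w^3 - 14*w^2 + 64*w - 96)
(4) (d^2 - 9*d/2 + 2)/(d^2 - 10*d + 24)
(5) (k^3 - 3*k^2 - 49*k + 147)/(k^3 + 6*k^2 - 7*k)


(1) = (l - 6)/(l - 6*sqrt(2))
(2) = (m^2 - 12*m + 32)/(m - 3)
(3) = (w + 7)/(w - 6)
(4) = (2*d - 1)/(2*d - 12)
(5) = (k^2 - 10*k + 21)/(k^2 - k)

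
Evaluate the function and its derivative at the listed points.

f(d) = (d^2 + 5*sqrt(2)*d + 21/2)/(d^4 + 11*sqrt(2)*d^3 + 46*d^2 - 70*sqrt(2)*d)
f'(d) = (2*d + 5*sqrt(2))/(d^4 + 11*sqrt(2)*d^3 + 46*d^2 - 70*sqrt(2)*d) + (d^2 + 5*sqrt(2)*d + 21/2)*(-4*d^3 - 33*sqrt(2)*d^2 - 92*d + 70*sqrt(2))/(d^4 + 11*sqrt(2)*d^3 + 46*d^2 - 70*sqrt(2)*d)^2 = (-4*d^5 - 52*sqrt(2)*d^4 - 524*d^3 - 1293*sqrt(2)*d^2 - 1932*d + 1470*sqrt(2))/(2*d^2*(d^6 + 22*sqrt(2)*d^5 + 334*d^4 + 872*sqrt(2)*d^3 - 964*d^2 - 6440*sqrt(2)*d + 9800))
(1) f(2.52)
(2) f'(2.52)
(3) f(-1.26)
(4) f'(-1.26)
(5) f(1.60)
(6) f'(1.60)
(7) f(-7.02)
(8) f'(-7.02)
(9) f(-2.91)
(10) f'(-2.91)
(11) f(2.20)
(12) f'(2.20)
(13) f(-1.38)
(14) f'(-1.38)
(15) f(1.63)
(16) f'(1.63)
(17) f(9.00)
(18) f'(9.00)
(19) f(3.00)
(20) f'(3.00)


(1) = 0.10
(2) = -0.12
(3) = 0.02
(4) = 0.04
(5) = 0.82
(6) = -4.76
(7) = 1.16
(8) = -23.71
(9) = -0.00
(10) = 0.00
(11) = 0.16
(12) = -0.25
(13) = 0.01
(14) = 0.03
(15) = 0.70
(16) = -3.52
(17) = 0.01
(18) = -0.00
(19) = 0.07
(20) = -0.05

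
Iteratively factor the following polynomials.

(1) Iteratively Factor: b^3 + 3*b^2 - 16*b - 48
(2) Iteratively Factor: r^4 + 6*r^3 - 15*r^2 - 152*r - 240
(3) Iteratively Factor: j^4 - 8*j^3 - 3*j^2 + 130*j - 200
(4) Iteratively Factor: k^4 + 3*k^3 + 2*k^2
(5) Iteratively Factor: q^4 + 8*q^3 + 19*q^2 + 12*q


(1) = (b + 3)*(b^2 - 16) = (b - 4)*(b + 3)*(b + 4)
(2) = (r + 4)*(r^3 + 2*r^2 - 23*r - 60) = (r + 3)*(r + 4)*(r^2 - r - 20) = (r - 5)*(r + 3)*(r + 4)*(r + 4)
(3) = (j - 5)*(j^3 - 3*j^2 - 18*j + 40) = (j - 5)^2*(j^2 + 2*j - 8) = (j - 5)^2*(j + 4)*(j - 2)
(4) = (k + 2)*(k^3 + k^2) = k*(k + 2)*(k^2 + k) = k*(k + 1)*(k + 2)*(k)
(5) = (q)*(q^3 + 8*q^2 + 19*q + 12) = q*(q + 3)*(q^2 + 5*q + 4) = q*(q + 3)*(q + 4)*(q + 1)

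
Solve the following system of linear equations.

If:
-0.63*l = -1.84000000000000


Then:
l = 2.92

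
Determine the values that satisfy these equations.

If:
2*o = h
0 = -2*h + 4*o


Then:
h = 2*o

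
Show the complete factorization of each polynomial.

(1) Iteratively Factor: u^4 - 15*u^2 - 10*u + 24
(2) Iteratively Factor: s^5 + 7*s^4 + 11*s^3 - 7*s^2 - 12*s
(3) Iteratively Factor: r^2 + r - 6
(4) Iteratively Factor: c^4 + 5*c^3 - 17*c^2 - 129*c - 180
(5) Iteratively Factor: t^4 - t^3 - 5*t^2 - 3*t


(1) = (u - 4)*(u^3 + 4*u^2 + u - 6) = (u - 4)*(u + 2)*(u^2 + 2*u - 3) = (u - 4)*(u - 1)*(u + 2)*(u + 3)
(2) = (s + 1)*(s^4 + 6*s^3 + 5*s^2 - 12*s) = (s - 1)*(s + 1)*(s^3 + 7*s^2 + 12*s) = (s - 1)*(s + 1)*(s + 4)*(s^2 + 3*s) = (s - 1)*(s + 1)*(s + 3)*(s + 4)*(s)
(3) = (r + 3)*(r - 2)
(4) = (c + 4)*(c^3 + c^2 - 21*c - 45) = (c - 5)*(c + 4)*(c^2 + 6*c + 9) = (c - 5)*(c + 3)*(c + 4)*(c + 3)
(5) = (t + 1)*(t^3 - 2*t^2 - 3*t) = (t - 3)*(t + 1)*(t^2 + t) = (t - 3)*(t + 1)^2*(t)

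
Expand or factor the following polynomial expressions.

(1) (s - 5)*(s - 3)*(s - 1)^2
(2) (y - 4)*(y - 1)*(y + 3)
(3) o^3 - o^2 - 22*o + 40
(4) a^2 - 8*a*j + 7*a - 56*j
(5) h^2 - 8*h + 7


(1) = s^4 - 10*s^3 + 32*s^2 - 38*s + 15
(2) = y^3 - 2*y^2 - 11*y + 12
(3) = (o - 4)*(o - 2)*(o + 5)
(4) = (a + 7)*(a - 8*j)
(5) = (h - 7)*(h - 1)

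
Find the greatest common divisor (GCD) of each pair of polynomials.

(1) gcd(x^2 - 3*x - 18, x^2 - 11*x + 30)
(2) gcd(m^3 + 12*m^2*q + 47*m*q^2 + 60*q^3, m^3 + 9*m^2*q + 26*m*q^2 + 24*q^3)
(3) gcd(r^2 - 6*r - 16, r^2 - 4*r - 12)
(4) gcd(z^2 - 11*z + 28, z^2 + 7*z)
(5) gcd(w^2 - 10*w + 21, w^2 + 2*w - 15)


(1) = gcd((x - 6)*(x + 3), (x - 6)*(x - 5)) = x - 6
(2) = gcd((m + 3*q)*(m + 4*q)*(m + 5*q), (m + 2*q)*(m + 3*q)*(m + 4*q)) = m^2 + 7*m*q + 12*q^2
(3) = gcd((r - 8)*(r + 2), (r - 6)*(r + 2)) = r + 2
(4) = 1
(5) = gcd((w - 7)*(w - 3), (w - 3)*(w + 5)) = w - 3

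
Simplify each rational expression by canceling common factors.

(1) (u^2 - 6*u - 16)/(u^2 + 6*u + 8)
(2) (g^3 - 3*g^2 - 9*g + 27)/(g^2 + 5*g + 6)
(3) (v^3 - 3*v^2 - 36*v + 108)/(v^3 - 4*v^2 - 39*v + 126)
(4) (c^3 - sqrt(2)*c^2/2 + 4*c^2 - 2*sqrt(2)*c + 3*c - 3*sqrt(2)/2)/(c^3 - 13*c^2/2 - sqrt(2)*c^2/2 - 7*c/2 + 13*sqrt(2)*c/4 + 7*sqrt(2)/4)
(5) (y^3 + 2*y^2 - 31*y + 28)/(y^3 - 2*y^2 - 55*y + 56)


(1) = (u - 8)/(u + 4)
(2) = (g^2 - 6*g + 9)/(g + 2)
(3) = (v - 6)/(v - 7)
(4) = (8*c^2 + 32*c + 24)/(8*c^2 - 52*c - 28)
(5) = (y - 4)/(y - 8)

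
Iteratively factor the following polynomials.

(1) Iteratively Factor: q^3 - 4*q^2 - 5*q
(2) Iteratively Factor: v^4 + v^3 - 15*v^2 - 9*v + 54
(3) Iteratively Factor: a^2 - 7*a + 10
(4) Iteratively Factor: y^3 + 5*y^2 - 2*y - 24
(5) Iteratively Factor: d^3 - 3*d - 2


(1) = (q + 1)*(q^2 - 5*q) = (q - 5)*(q + 1)*(q)
(2) = (v + 3)*(v^3 - 2*v^2 - 9*v + 18) = (v + 3)^2*(v^2 - 5*v + 6) = (v - 3)*(v + 3)^2*(v - 2)
(3) = (a - 5)*(a - 2)
(4) = (y + 3)*(y^2 + 2*y - 8) = (y - 2)*(y + 3)*(y + 4)
(5) = (d - 2)*(d^2 + 2*d + 1) = (d - 2)*(d + 1)*(d + 1)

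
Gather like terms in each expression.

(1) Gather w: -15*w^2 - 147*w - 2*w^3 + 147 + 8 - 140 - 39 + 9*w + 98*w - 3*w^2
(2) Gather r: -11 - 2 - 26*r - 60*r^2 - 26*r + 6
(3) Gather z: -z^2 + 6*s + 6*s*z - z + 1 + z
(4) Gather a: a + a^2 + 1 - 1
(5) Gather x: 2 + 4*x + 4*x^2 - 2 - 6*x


(1) = -2*w^3 - 18*w^2 - 40*w - 24
(2) = -60*r^2 - 52*r - 7
(3) = 6*s*z + 6*s - z^2 + 1
(4) = a^2 + a
(5) = 4*x^2 - 2*x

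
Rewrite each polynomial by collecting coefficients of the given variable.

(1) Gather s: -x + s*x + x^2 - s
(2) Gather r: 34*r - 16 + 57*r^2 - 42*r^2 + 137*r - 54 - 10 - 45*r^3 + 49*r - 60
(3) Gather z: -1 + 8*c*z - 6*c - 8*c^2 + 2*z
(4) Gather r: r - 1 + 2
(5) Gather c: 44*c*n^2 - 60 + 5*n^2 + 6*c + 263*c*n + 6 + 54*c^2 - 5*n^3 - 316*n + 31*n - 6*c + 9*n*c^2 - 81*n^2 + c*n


(1) = s*(x - 1) + x^2 - x
(2) = -45*r^3 + 15*r^2 + 220*r - 140
(3) = -8*c^2 - 6*c + z*(8*c + 2) - 1
(4) = r + 1
(5) = c^2*(9*n + 54) + c*(44*n^2 + 264*n) - 5*n^3 - 76*n^2 - 285*n - 54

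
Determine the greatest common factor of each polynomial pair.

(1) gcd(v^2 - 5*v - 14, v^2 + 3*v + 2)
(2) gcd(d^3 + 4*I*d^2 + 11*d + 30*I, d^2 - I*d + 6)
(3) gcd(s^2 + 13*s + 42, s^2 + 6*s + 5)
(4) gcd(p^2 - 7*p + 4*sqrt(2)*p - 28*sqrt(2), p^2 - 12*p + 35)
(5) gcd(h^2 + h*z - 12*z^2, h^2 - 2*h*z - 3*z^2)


(1) = gcd((v - 7)*(v + 2), (v + 1)*(v + 2)) = v + 2
(2) = d^2 - I*d + 6
(3) = 1
(4) = p - 7
(5) = -h + 3*z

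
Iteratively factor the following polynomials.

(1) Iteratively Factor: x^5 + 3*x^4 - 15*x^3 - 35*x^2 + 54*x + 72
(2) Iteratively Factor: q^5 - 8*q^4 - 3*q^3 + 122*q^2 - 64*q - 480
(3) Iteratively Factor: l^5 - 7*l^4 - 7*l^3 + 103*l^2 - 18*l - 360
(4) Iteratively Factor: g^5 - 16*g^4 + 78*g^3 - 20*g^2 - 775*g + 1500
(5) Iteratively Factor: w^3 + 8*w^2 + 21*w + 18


(1) = (x - 2)*(x^4 + 5*x^3 - 5*x^2 - 45*x - 36) = (x - 2)*(x + 4)*(x^3 + x^2 - 9*x - 9) = (x - 3)*(x - 2)*(x + 4)*(x^2 + 4*x + 3) = (x - 3)*(x - 2)*(x + 1)*(x + 4)*(x + 3)
(2) = (q + 2)*(q^4 - 10*q^3 + 17*q^2 + 88*q - 240) = (q - 4)*(q + 2)*(q^3 - 6*q^2 - 7*q + 60) = (q - 4)*(q + 2)*(q + 3)*(q^2 - 9*q + 20) = (q - 5)*(q - 4)*(q + 2)*(q + 3)*(q - 4)
(3) = (l - 4)*(l^4 - 3*l^3 - 19*l^2 + 27*l + 90) = (l - 5)*(l - 4)*(l^3 + 2*l^2 - 9*l - 18) = (l - 5)*(l - 4)*(l + 2)*(l^2 - 9) = (l - 5)*(l - 4)*(l + 2)*(l + 3)*(l - 3)
(4) = (g - 5)*(g^4 - 11*g^3 + 23*g^2 + 95*g - 300) = (g - 5)*(g + 3)*(g^3 - 14*g^2 + 65*g - 100) = (g - 5)^2*(g + 3)*(g^2 - 9*g + 20) = (g - 5)^2*(g - 4)*(g + 3)*(g - 5)
(5) = (w + 2)*(w^2 + 6*w + 9) = (w + 2)*(w + 3)*(w + 3)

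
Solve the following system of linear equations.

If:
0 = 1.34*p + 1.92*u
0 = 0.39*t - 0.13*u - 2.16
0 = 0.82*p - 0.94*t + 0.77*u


Then:
p = 10.39
t = 3.12
u = -7.25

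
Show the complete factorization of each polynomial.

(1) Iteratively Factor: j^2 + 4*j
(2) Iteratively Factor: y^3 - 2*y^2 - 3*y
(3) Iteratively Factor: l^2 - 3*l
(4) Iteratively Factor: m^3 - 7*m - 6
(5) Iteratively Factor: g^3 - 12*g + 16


(1) = (j + 4)*(j)
(2) = (y - 3)*(y^2 + y) = y*(y - 3)*(y + 1)
(3) = (l - 3)*(l)
(4) = (m + 2)*(m^2 - 2*m - 3) = (m + 1)*(m + 2)*(m - 3)
(5) = (g - 2)*(g^2 + 2*g - 8) = (g - 2)*(g + 4)*(g - 2)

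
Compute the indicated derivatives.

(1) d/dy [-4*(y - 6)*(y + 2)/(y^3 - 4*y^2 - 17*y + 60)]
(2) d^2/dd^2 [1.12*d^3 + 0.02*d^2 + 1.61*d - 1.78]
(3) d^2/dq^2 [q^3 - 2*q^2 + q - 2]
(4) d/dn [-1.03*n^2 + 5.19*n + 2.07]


(1) = 4*(y^4 - 8*y^3 - 3*y^2 - 24*y + 444)/(y^6 - 8*y^5 - 18*y^4 + 256*y^3 - 191*y^2 - 2040*y + 3600)
(2) = 6.72*d + 0.04
(3) = 6*q - 4
(4) = 5.19 - 2.06*n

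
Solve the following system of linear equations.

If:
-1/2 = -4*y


Then:
y = 1/8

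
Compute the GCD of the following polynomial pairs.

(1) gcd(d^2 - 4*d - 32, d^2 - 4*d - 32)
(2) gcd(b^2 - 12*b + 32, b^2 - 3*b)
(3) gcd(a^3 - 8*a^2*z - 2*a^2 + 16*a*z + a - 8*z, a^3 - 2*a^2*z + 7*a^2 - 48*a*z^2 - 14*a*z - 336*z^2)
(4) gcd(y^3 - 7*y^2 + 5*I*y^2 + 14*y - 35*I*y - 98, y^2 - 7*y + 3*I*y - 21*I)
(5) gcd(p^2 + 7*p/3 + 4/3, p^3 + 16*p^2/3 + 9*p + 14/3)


(1) = gcd((d - 8)*(d + 4), (d - 8)*(d + 4)) = d^2 - 4*d - 32
(2) = gcd((b - 8)*(b - 4), b*(b - 3)) = 1
(3) = gcd((a - 1)^2*(a - 8*z), (a + 7)*(a - 8*z)*(a + 6*z)) = -a + 8*z
(4) = gcd((y - 7)*(y - 2*I)*(y + 7*I), (y - 7)*(y + 3*I)) = y - 7
(5) = gcd((p + 1)*(p + 4/3), (p + 1)*(p + 2)*(p + 7/3)) = p + 1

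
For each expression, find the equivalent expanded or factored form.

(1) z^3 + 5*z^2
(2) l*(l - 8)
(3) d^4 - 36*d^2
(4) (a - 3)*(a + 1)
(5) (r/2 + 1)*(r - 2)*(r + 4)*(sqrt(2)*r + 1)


(1) = z^2*(z + 5)
(2) = l^2 - 8*l
(3) = d^2*(d - 6)*(d + 6)
(4) = a^2 - 2*a - 3
(5) = sqrt(2)*r^4/2 + r^3/2 + 2*sqrt(2)*r^3 - 2*sqrt(2)*r^2 + 2*r^2 - 8*sqrt(2)*r - 2*r - 8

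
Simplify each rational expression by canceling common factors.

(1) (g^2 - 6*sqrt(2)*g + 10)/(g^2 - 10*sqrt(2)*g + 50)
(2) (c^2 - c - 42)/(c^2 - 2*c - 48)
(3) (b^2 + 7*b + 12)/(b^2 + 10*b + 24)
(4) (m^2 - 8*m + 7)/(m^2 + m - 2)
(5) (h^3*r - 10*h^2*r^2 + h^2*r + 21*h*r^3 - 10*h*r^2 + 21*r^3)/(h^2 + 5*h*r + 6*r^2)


(1) = (g - sqrt(2))/(g - 5*sqrt(2))
(2) = (c - 7)/(c - 8)
(3) = (b + 3)/(b + 6)
(4) = (m - 7)/(m + 2)
(5) = (h^3*r - 10*h^2*r^2 + h^2*r + 21*h*r^3 - 10*h*r^2 + 21*r^3)/(h^2 + 5*h*r + 6*r^2)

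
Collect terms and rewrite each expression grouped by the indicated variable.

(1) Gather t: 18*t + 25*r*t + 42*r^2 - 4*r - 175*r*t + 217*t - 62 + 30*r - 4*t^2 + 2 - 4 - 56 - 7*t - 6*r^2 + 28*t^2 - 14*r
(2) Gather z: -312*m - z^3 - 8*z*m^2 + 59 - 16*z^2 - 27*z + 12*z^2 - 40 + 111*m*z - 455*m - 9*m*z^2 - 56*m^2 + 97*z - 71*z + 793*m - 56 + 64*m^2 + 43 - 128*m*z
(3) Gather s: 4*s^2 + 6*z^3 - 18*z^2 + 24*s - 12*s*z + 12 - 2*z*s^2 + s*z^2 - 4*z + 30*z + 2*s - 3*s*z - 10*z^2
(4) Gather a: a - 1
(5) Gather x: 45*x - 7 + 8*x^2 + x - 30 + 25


(1) = 36*r^2 + 12*r + 24*t^2 + t*(228 - 150*r) - 120
(2) = 8*m^2 + 26*m - z^3 + z^2*(-9*m - 4) + z*(-8*m^2 - 17*m - 1) + 6
(3) = s^2*(4 - 2*z) + s*(z^2 - 15*z + 26) + 6*z^3 - 28*z^2 + 26*z + 12
(4) = a - 1
(5) = 8*x^2 + 46*x - 12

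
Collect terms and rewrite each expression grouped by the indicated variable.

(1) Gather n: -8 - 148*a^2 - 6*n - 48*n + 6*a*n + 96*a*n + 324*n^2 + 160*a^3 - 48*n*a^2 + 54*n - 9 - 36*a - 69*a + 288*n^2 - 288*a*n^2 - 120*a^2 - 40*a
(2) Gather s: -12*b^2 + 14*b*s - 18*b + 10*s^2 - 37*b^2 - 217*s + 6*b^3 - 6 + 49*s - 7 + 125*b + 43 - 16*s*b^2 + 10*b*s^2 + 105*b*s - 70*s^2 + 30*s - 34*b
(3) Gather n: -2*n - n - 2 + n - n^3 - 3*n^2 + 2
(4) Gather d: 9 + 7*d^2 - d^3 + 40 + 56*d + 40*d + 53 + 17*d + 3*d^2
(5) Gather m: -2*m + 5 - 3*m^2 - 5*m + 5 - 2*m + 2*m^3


(1) = 160*a^3 - 268*a^2 - 145*a + n^2*(612 - 288*a) + n*(-48*a^2 + 102*a) - 17
(2) = 6*b^3 - 49*b^2 + 73*b + s^2*(10*b - 60) + s*(-16*b^2 + 119*b - 138) + 30
(3) = -n^3 - 3*n^2 - 2*n
(4) = -d^3 + 10*d^2 + 113*d + 102
(5) = 2*m^3 - 3*m^2 - 9*m + 10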